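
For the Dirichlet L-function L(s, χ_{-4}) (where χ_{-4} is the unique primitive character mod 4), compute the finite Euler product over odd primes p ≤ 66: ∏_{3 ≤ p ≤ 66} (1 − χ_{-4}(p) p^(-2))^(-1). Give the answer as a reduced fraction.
∏ = 41649646786025278187758845901/45453901250007819878400000000

The odd primes p ≤ 66 are [3, 5, 7, 11, 13, 17, 19, 23, 29, 31, 37, 41, 43, 47, 53, 59, 61]. For each, χ(p) = 1 if p ≡ 1 mod 4, χ(p) = −1 if p ≡ 3 mod 4. Taking (1 − χ(p)/p^2)^(-1) = p^2/(p^2 − χ(p)): (1 − (-1)/3^2)^(-1) · (1 − (1)/5^2)^(-1) · (1 − (-1)/7^2)^(-1) · (1 − (-1)/11^2)^(-1) · (1 − (1)/13^2)^(-1) · (1 − (1)/17^2)^(-1) · (1 − (-1)/19^2)^(-1) · (1 − (-1)/23^2)^(-1) · (1 − (1)/29^2)^(-1) · (1 − (-1)/31^2)^(-1) · (1 − (1)/37^2)^(-1) · (1 − (1)/41^2)^(-1) · (1 − (-1)/43^2)^(-1) · (1 − (-1)/47^2)^(-1) · (1 − (1)/53^2)^(-1) · (1 − (-1)/59^2)^(-1) · (1 − (1)/61^2)^(-1) = 41649646786025278187758845901/45453901250007819878400000000.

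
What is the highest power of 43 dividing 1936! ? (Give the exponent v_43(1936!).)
v_43(1936!) = 46

Legendre's formula: v_p(n!) = Σ_{k ≥ 1} ⌊n / p^k⌋. For p = 43, n = 1936, the terms are:
  ⌊1936/43^1⌋ = ⌊1936/43⌋ = 45
  ⌊1936/43^2⌋ = ⌊1936/1849⌋ = 1
(the next term ⌊1936/43^3⌋ = 0, terminating the sum). Summing: v_43(1936!) = 45 + 1 = 46.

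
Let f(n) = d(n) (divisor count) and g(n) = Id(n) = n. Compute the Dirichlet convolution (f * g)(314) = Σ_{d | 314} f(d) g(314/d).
(d * Id)(314) = 636

Divisors of 314: [1, 2, 157, 314]. For each d | 314:
  d = 1: d(1) · Id(314/1) = 1 · 314 = 314
  d = 2: d(2) · Id(314/2) = 2 · 157 = 314
  d = 157: d(157) · Id(314/157) = 2 · 2 = 4
  d = 314: d(314) · Id(314/314) = 4 · 1 = 4
Summing: (d * Id)(314) = 314 + 314 + 4 + 4 = 636.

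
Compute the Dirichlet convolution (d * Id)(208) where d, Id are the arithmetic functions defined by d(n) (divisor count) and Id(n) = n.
(d * Id)(208) = 855

Divisors of 208: [1, 2, 4, 8, 13, 16, 26, 52, 104, 208]. For each d | 208:
  d = 1: d(1) · Id(208/1) = 1 · 208 = 208
  d = 2: d(2) · Id(208/2) = 2 · 104 = 208
  d = 4: d(4) · Id(208/4) = 3 · 52 = 156
  d = 8: d(8) · Id(208/8) = 4 · 26 = 104
  d = 13: d(13) · Id(208/13) = 2 · 16 = 32
  d = 16: d(16) · Id(208/16) = 5 · 13 = 65
  d = 26: d(26) · Id(208/26) = 4 · 8 = 32
  d = 52: d(52) · Id(208/52) = 6 · 4 = 24
  d = 104: d(104) · Id(208/104) = 8 · 2 = 16
  d = 208: d(208) · Id(208/208) = 10 · 1 = 10
Summing: (d * Id)(208) = 208 + 208 + 156 + 104 + 32 + 65 + 32 + 24 + 16 + 10 = 855.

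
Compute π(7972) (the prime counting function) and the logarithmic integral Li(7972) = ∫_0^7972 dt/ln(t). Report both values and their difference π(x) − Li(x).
π(7972) = 1006;  Li(7972) ≈ 1023.30;  π(x) − Li(x) ≈ -17.30.

Direct count of primes ≤ 7972 gives π(7972) = 1006. Numerical evaluation of the logarithmic integral gives Li(7972) ≈ 1023.30. The difference π(x) − Li(x) ≈ -17.30 is typically negative for small/moderate x (Li(x) overestimates), though Littlewood's theorem shows this sign changes infinitely often.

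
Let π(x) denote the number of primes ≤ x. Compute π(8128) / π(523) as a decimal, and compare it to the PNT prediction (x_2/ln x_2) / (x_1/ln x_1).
π(8128)/π(523) = 1022/99 ≈ 10.3232;  PNT prediction ≈ 10.8053.

π(523) = 99 and π(8128) = 1022, so π(8128)/π(523) ≈ 10.3232. The PNT-predicted ratio is (8128/ln(8128)) / (523/ln(523)) ≈ 10.8053. The two agree to within a few percent, as expected.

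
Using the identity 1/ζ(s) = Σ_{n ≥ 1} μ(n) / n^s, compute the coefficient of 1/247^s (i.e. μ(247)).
μ(247) = 1

Factor n = 247 = 13 · 19. μ(n) = 0 if any exponent ≥ 2 (not squarefree); otherwise μ(n) = (−1)^{ω(n)} where ω(n) is the number of distinct prime factors. Applying: μ(247) = 1.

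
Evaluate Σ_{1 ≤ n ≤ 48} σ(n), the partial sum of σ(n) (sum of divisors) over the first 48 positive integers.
Σ_{n ≤ 48} σ(n) = 1930

Compute σ(n) for each 1 ≤ n ≤ 48: σ(1) = 1, σ(2) = 3, σ(3) = 4, σ(4) = 7, σ(5) = 6, σ(6) = 12, σ(7) = 8, σ(8) = 15, σ(9) = 13, σ(10) = 18, σ(11) = 12, σ(12) = 28, σ(13) = 14, σ(14) = 24, σ(15) = 24, σ(16) = 31, σ(17) = 18, σ(18) = 39, σ(19) = 20, σ(20) = 42, σ(21) = 32, σ(22) = 36, σ(23) = 24, σ(24) = 60, σ(25) = 31, σ(26) = 42, σ(27) = 40, σ(28) = 56, σ(29) = 30, σ(30) = 72, σ(31) = 32, σ(32) = 63, σ(33) = 48, σ(34) = 54, σ(35) = 48, σ(36) = 91, σ(37) = 38, σ(38) = 60, σ(39) = 56, σ(40) = 90, σ(41) = 42, σ(42) = 96, σ(43) = 44, σ(44) = 84, σ(45) = 78, σ(46) = 72, σ(47) = 48, σ(48) = 124. Summing all 48 values: 1930. (Average order: Σ_{n ≤ x} σ(n) ~ (π²/12) x². For x = 48, (π²/12)·48² ≈ 1894.96.)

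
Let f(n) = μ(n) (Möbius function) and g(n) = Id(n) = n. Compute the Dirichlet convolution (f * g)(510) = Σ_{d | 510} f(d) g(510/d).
(μ * Id)(510) = 128

Divisors of 510: [1, 2, 3, 5, 6, 10, 15, 17, 30, 34, 51, 85, 102, 170, 255, 510]. For each d | 510:
  d = 1: μ(1) · Id(510/1) = 1 · 510 = 510
  d = 2: μ(2) · Id(510/2) = -1 · 255 = -255
  d = 3: μ(3) · Id(510/3) = -1 · 170 = -170
  d = 5: μ(5) · Id(510/5) = -1 · 102 = -102
  d = 6: μ(6) · Id(510/6) = 1 · 85 = 85
  d = 10: μ(10) · Id(510/10) = 1 · 51 = 51
  d = 15: μ(15) · Id(510/15) = 1 · 34 = 34
  d = 17: μ(17) · Id(510/17) = -1 · 30 = -30
  d = 30: μ(30) · Id(510/30) = -1 · 17 = -17
  d = 34: μ(34) · Id(510/34) = 1 · 15 = 15
  d = 51: μ(51) · Id(510/51) = 1 · 10 = 10
  d = 85: μ(85) · Id(510/85) = 1 · 6 = 6
  d = 102: μ(102) · Id(510/102) = -1 · 5 = -5
  d = 170: μ(170) · Id(510/170) = -1 · 3 = -3
  d = 255: μ(255) · Id(510/255) = -1 · 2 = -2
  d = 510: μ(510) · Id(510/510) = 1 · 1 = 1
Summing: (μ * Id)(510) = 510 + -255 + -170 + -102 + 85 + 51 + 34 + -30 + -17 + 15 + 10 + 6 + -5 + -3 + -2 + 1 = 128.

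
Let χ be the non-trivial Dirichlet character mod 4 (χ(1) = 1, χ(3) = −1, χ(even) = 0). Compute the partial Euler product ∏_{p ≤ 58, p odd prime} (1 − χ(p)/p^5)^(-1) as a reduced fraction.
∏ = 241552412610573346540717288090615330738043013683948985221451329316738054554305/242484077809603940117660402752750309983134701869309180441833184178683110227968

The odd primes p ≤ 58 are [3, 5, 7, 11, 13, 17, 19, 23, 29, 31, 37, 41, 43, 47, 53]. For each, χ(p) = 1 if p ≡ 1 mod 4, χ(p) = −1 if p ≡ 3 mod 4. Taking (1 − χ(p)/p^5)^(-1) = p^5/(p^5 − χ(p)): (1 − (-1)/3^5)^(-1) · (1 − (1)/5^5)^(-1) · (1 − (-1)/7^5)^(-1) · (1 − (-1)/11^5)^(-1) · (1 − (1)/13^5)^(-1) · (1 − (1)/17^5)^(-1) · (1 − (-1)/19^5)^(-1) · (1 − (-1)/23^5)^(-1) · (1 − (1)/29^5)^(-1) · (1 − (-1)/31^5)^(-1) · (1 − (1)/37^5)^(-1) · (1 − (1)/41^5)^(-1) · (1 − (-1)/43^5)^(-1) · (1 − (-1)/47^5)^(-1) · (1 − (1)/53^5)^(-1) = 241552412610573346540717288090615330738043013683948985221451329316738054554305/242484077809603940117660402752750309983134701869309180441833184178683110227968.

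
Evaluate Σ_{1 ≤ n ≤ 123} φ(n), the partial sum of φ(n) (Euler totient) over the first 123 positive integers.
Σ_{n ≤ 123} φ(n) = 4636

Compute φ(n) for each 1 ≤ n ≤ 123: φ(1) = 1, φ(2) = 1, φ(3) = 2, φ(4) = 2, φ(5) = 4, φ(6) = 2, φ(7) = 6, φ(8) = 4, φ(9) = 6, φ(10) = 4, φ(11) = 10, φ(12) = 4, φ(13) = 12, φ(14) = 6, φ(15) = 8, φ(16) = 8, φ(17) = 16, φ(18) = 6, φ(19) = 18, φ(20) = 8, φ(21) = 12, φ(22) = 10, φ(23) = 22, φ(24) = 8, φ(25) = 20, φ(26) = 12, φ(27) = 18, φ(28) = 12, φ(29) = 28, φ(30) = 8, φ(31) = 30, φ(32) = 16, φ(33) = 20, φ(34) = 16, φ(35) = 24, φ(36) = 12, φ(37) = 36, φ(38) = 18, φ(39) = 24, φ(40) = 16, φ(41) = 40, φ(42) = 12, φ(43) = 42, φ(44) = 20, φ(45) = 24, φ(46) = 22, φ(47) = 46, φ(48) = 16, φ(49) = 42, φ(50) = 20, φ(51) = 32, φ(52) = 24, φ(53) = 52, φ(54) = 18, φ(55) = 40, φ(56) = 24, φ(57) = 36, φ(58) = 28, φ(59) = 58, φ(60) = 16, φ(61) = 60, φ(62) = 30, φ(63) = 36, φ(64) = 32, φ(65) = 48, φ(66) = 20, φ(67) = 66, φ(68) = 32, φ(69) = 44, φ(70) = 24, φ(71) = 70, φ(72) = 24, φ(73) = 72, φ(74) = 36, φ(75) = 40, φ(76) = 36, φ(77) = 60, φ(78) = 24, φ(79) = 78, φ(80) = 32, φ(81) = 54, φ(82) = 40, φ(83) = 82, φ(84) = 24, φ(85) = 64, φ(86) = 42, φ(87) = 56, φ(88) = 40, φ(89) = 88, φ(90) = 24, φ(91) = 72, φ(92) = 44, φ(93) = 60, φ(94) = 46, φ(95) = 72, φ(96) = 32, φ(97) = 96, φ(98) = 42, φ(99) = 60, φ(100) = 40, φ(101) = 100, φ(102) = 32, φ(103) = 102, φ(104) = 48, φ(105) = 48, φ(106) = 52, φ(107) = 106, φ(108) = 36, φ(109) = 108, φ(110) = 40, φ(111) = 72, φ(112) = 48, φ(113) = 112, φ(114) = 36, φ(115) = 88, φ(116) = 56, φ(117) = 72, φ(118) = 58, φ(119) = 96, φ(120) = 32, φ(121) = 110, φ(122) = 60, φ(123) = 80. Summing all 123 values: 4636. (Average order: Σ_{n ≤ x} φ(n) ~ (3/π²) x². For x = 123, (3/π²)·123² ≈ 4598.66.)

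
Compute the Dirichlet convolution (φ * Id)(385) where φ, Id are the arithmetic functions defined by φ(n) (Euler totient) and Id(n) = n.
(φ * Id)(385) = 2457

Divisors of 385: [1, 5, 7, 11, 35, 55, 77, 385]. For each d | 385:
  d = 1: φ(1) · Id(385/1) = 1 · 385 = 385
  d = 5: φ(5) · Id(385/5) = 4 · 77 = 308
  d = 7: φ(7) · Id(385/7) = 6 · 55 = 330
  d = 11: φ(11) · Id(385/11) = 10 · 35 = 350
  d = 35: φ(35) · Id(385/35) = 24 · 11 = 264
  d = 55: φ(55) · Id(385/55) = 40 · 7 = 280
  d = 77: φ(77) · Id(385/77) = 60 · 5 = 300
  d = 385: φ(385) · Id(385/385) = 240 · 1 = 240
Summing: (φ * Id)(385) = 385 + 308 + 330 + 350 + 264 + 280 + 300 + 240 = 2457.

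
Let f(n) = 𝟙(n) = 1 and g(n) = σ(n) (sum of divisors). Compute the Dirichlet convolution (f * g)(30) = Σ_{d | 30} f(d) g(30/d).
(𝟙 * σ)(30) = 140

Divisors of 30: [1, 2, 3, 5, 6, 10, 15, 30]. For each d | 30:
  d = 1: 𝟙(1) · σ(30/1) = 1 · 72 = 72
  d = 2: 𝟙(2) · σ(30/2) = 1 · 24 = 24
  d = 3: 𝟙(3) · σ(30/3) = 1 · 18 = 18
  d = 5: 𝟙(5) · σ(30/5) = 1 · 12 = 12
  d = 6: 𝟙(6) · σ(30/6) = 1 · 6 = 6
  d = 10: 𝟙(10) · σ(30/10) = 1 · 4 = 4
  d = 15: 𝟙(15) · σ(30/15) = 1 · 3 = 3
  d = 30: 𝟙(30) · σ(30/30) = 1 · 1 = 1
Summing: (𝟙 * σ)(30) = 72 + 24 + 18 + 12 + 6 + 4 + 3 + 1 = 140.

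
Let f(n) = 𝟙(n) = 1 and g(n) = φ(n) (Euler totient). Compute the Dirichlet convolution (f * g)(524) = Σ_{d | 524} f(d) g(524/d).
(𝟙 * φ)(524) = 524

Divisors of 524: [1, 2, 4, 131, 262, 524]. For each d | 524:
  d = 1: 𝟙(1) · φ(524/1) = 1 · 260 = 260
  d = 2: 𝟙(2) · φ(524/2) = 1 · 130 = 130
  d = 4: 𝟙(4) · φ(524/4) = 1 · 130 = 130
  d = 131: 𝟙(131) · φ(524/131) = 1 · 2 = 2
  d = 262: 𝟙(262) · φ(524/262) = 1 · 1 = 1
  d = 524: 𝟙(524) · φ(524/524) = 1 · 1 = 1
Summing: (𝟙 * φ)(524) = 260 + 130 + 130 + 2 + 1 + 1 = 524.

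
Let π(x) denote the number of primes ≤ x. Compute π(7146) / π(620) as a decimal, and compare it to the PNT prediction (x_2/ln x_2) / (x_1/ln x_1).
π(7146)/π(620) = 914/114 ≈ 8.0175;  PNT prediction ≈ 8.3508.

π(620) = 114 and π(7146) = 914, so π(7146)/π(620) ≈ 8.0175. The PNT-predicted ratio is (7146/ln(7146)) / (620/ln(620)) ≈ 8.3508. The two agree to within a few percent, as expected.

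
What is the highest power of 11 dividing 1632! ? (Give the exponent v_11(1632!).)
v_11(1632!) = 162

Legendre's formula: v_p(n!) = Σ_{k ≥ 1} ⌊n / p^k⌋. For p = 11, n = 1632, the terms are:
  ⌊1632/11^1⌋ = ⌊1632/11⌋ = 148
  ⌊1632/11^2⌋ = ⌊1632/121⌋ = 13
  ⌊1632/11^3⌋ = ⌊1632/1331⌋ = 1
(the next term ⌊1632/11^4⌋ = 0, terminating the sum). Summing: v_11(1632!) = 148 + 13 + 1 = 162.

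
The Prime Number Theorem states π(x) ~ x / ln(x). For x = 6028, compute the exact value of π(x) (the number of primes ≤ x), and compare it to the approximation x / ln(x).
π(6028) = 785;  x/ln(x) ≈ 692.54;  relative error ≈ 11.78%.

Directly count primes up to 6028: π(6028) = 785. The PNT approximation gives 6028/ln(6028) ≈ 6028/8.70417 ≈ 692.54. Relative error (π(x) − x/ln(x)) / π(x) ≈ 11.78%; the approximation is known to undercount slightly (Li(x) is a better estimate).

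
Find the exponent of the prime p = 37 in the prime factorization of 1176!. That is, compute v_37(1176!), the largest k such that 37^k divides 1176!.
v_37(1176!) = 31

Legendre's formula: v_p(n!) = Σ_{k ≥ 1} ⌊n / p^k⌋. For p = 37, n = 1176, the terms are:
  ⌊1176/37^1⌋ = ⌊1176/37⌋ = 31
(the next term ⌊1176/37^2⌋ = 0, terminating the sum). Summing: v_37(1176!) = 31 = 31.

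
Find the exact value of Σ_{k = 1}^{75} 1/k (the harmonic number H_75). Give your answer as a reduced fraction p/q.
H_75 = 670758981768141571449624262218133/136851726813476721146087646859200

Direct summation: H_75 = 1 + 1/2 + ... + 1/75. The least common denominator is lcm(1, ..., 75) = 410555180440430163438262940577600; over this denominator the numerator is 410555180440430163438262940577600 + 205277590220215081719131470288800 + 136851726813476721146087646859200 + 102638795110107540859565735144400 + 82111036088086032687652588115520 + 68425863406738360573043823429600 + 58650740062918594776894705796800 + 51319397555053770429782867572200 + 45617242271158907048695882286400 + 41055518044043016343826294057760 + 37323198221857287585296630961600 + 34212931703369180286521911714800 + 31581167726186935649097149275200 + 29325370031459297388447352898400 + 27370345362695344229217529371840 + 25659698777526885214891433786100 + 24150304731790009614015467092800 + 22808621135579453524347941143200 + 21608167391601587549382260030400 + 20527759022021508171913147028880 + 19550246687639531592298235265600 + 18661599110928643792648315480800 + 17850225236540441888620127851200 + 17106465851684590143260955857400 + 16422207217617206537530517623104 + 15790583863093467824548574637600 + 15205747423719635682898627428800 + 14662685015729648694223676449200 + 14157075187601040118560791054400 + 13685172681347672114608764685920 + 13243715498078392368976223889600 + 12829849388763442607445716893050 + 12441066073952429195098876987200 + 12075152365895004807007733546400 + 11730148012583718955378941159360 + 11404310567789726762173970571600 + 11096085957849463876709809204800 + 10804083695800793774691130015200 + 10527055908728978549699049758400 + 10263879511010754085956573514440 + 10013540986351955205811291233600 + 9775123343819765796149117632800 + 9547794893963492172982859083200 + 9330799555464321896324157740400 + 9123448454231781409739176457280 + 8925112618270220944310063925600 + 8735216605115535392303466820800 + 8553232925842295071630477928700 + 8378677151845513539556386542400 + 8211103608808603268765258811552 + 8050101577263336538005155697600 + 7895291931546733912274287318800 + 7746324159253399310155904539200 + 7602873711859817841449313714400 + 7464639644371457517059326192320 + 7331342507864824347111838224600 + 7202722463867195849794086676800 + 7078537593800520059280395527200 + 6958562380346273956580727806400 + 6842586340673836057304382342960 + 6730412794105412515381359681600 + 6621857749039196184488111944800 + 6516748895879843864099411755200 + 6414924694381721303722858446525 + 6316233545237387129819429855040 + 6220533036976214597549438493600 + 6127689260304927812511387172800 + 6037576182947502403503866773200 + 5950075078846813962873375950400 + 5865074006291859477689470579680 + 5782467330146903710398069585600 + 5702155283894863381086985285800 + 5624043567677125526551547131200 + 5548042978924731938354904602400 + 5474069072539068845843505874368 = 2012276945304424714348872786654399, so H_75 = 2012276945304424714348872786654399/410555180440430163438262940577600; reducing by gcd(2012276945304424714348872786654399, 410555180440430163438262940577600) = 3 gives 670758981768141571449624262218133/136851726813476721146087646859200 ≈ 4.90136. (The PNT-adjacent estimate ln(75) + γ ≈ 4.89470 matches within O(1/n).)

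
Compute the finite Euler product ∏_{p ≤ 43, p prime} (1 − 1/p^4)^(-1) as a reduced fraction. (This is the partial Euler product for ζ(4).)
∏ = 68304364739414847787103076142881583957543/63109073443906486560772797235200000000000

The primes p ≤ 43 are [2, 3, 5, 7, 11, 13, 17, 19, 23, 29, 31, 37, 41, 43]. For each prime, (1 − 1/p^4)^(-1) = p^4 / (p^4 − 1). The product is (1 − 1/2^4)^(-1), (1 − 1/3^4)^(-1), (1 − 1/5^4)^(-1), (1 − 1/7^4)^(-1), (1 − 1/11^4)^(-1), (1 − 1/13^4)^(-1), (1 − 1/17^4)^(-1), (1 − 1/19^4)^(-1), (1 − 1/23^4)^(-1), (1 − 1/29^4)^(-1), (1 − 1/31^4)^(-1), (1 − 1/37^4)^(-1), (1 − 1/41^4)^(-1), (1 − 1/43^4)^(-1) = ∏ p^4 / (p^4 − 1) = 68304364739414847787103076142881583957543/63109073443906486560772797235200000000000.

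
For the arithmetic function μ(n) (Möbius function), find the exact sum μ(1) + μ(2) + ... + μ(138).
Σ_{n ≤ 138} μ(n) = -3

Compute μ(n) for each 1 ≤ n ≤ 138: μ(1) = 1, μ(2) = -1, μ(3) = -1, μ(4) = 0, μ(5) = -1, μ(6) = 1, μ(7) = -1, μ(8) = 0, μ(9) = 0, μ(10) = 1, μ(11) = -1, μ(12) = 0, μ(13) = -1, μ(14) = 1, μ(15) = 1, μ(16) = 0, μ(17) = -1, μ(18) = 0, μ(19) = -1, μ(20) = 0, μ(21) = 1, μ(22) = 1, μ(23) = -1, μ(24) = 0, μ(25) = 0, μ(26) = 1, μ(27) = 0, μ(28) = 0, μ(29) = -1, μ(30) = -1, μ(31) = -1, μ(32) = 0, μ(33) = 1, μ(34) = 1, μ(35) = 1, μ(36) = 0, μ(37) = -1, μ(38) = 1, μ(39) = 1, μ(40) = 0, μ(41) = -1, μ(42) = -1, μ(43) = -1, μ(44) = 0, μ(45) = 0, μ(46) = 1, μ(47) = -1, μ(48) = 0, μ(49) = 0, μ(50) = 0, μ(51) = 1, μ(52) = 0, μ(53) = -1, μ(54) = 0, μ(55) = 1, μ(56) = 0, μ(57) = 1, μ(58) = 1, μ(59) = -1, μ(60) = 0, μ(61) = -1, μ(62) = 1, μ(63) = 0, μ(64) = 0, μ(65) = 1, μ(66) = -1, μ(67) = -1, μ(68) = 0, μ(69) = 1, μ(70) = -1, μ(71) = -1, μ(72) = 0, μ(73) = -1, μ(74) = 1, μ(75) = 0, μ(76) = 0, μ(77) = 1, μ(78) = -1, μ(79) = -1, μ(80) = 0, μ(81) = 0, μ(82) = 1, μ(83) = -1, μ(84) = 0, μ(85) = 1, μ(86) = 1, μ(87) = 1, μ(88) = 0, μ(89) = -1, μ(90) = 0, μ(91) = 1, μ(92) = 0, μ(93) = 1, μ(94) = 1, μ(95) = 1, μ(96) = 0, μ(97) = -1, μ(98) = 0, μ(99) = 0, μ(100) = 0, μ(101) = -1, μ(102) = -1, μ(103) = -1, μ(104) = 0, μ(105) = -1, μ(106) = 1, μ(107) = -1, μ(108) = 0, μ(109) = -1, μ(110) = -1, μ(111) = 1, μ(112) = 0, μ(113) = -1, μ(114) = -1, μ(115) = 1, μ(116) = 0, μ(117) = 0, μ(118) = 1, μ(119) = 1, μ(120) = 0, μ(121) = 0, μ(122) = 1, μ(123) = 1, μ(124) = 0, μ(125) = 0, μ(126) = 0, μ(127) = -1, μ(128) = 0, μ(129) = 1, μ(130) = -1, μ(131) = -1, μ(132) = 0, μ(133) = 1, μ(134) = 1, μ(135) = 0, μ(136) = 0, μ(137) = -1, μ(138) = -1. Summing all 138 values: -3. (Mertens function M(x) = Σ_{n ≤ x} μ(n); on average M(x) should be small (PNT ⟺ M(x) = o(x)).)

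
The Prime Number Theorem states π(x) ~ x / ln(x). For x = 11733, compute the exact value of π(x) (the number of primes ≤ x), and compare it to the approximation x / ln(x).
π(11733) = 1408;  x/ln(x) ≈ 1252.17;  relative error ≈ 11.07%.

Directly count primes up to 11733: π(11733) = 1408. The PNT approximation gives 11733/ln(11733) ≈ 11733/9.37016 ≈ 1252.17. Relative error (π(x) − x/ln(x)) / π(x) ≈ 11.07%; the approximation is known to undercount slightly (Li(x) is a better estimate).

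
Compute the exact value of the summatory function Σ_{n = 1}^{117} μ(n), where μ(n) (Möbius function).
Σ_{n ≤ 117} μ(n) = -5

Compute μ(n) for each 1 ≤ n ≤ 117: μ(1) = 1, μ(2) = -1, μ(3) = -1, μ(4) = 0, μ(5) = -1, μ(6) = 1, μ(7) = -1, μ(8) = 0, μ(9) = 0, μ(10) = 1, μ(11) = -1, μ(12) = 0, μ(13) = -1, μ(14) = 1, μ(15) = 1, μ(16) = 0, μ(17) = -1, μ(18) = 0, μ(19) = -1, μ(20) = 0, μ(21) = 1, μ(22) = 1, μ(23) = -1, μ(24) = 0, μ(25) = 0, μ(26) = 1, μ(27) = 0, μ(28) = 0, μ(29) = -1, μ(30) = -1, μ(31) = -1, μ(32) = 0, μ(33) = 1, μ(34) = 1, μ(35) = 1, μ(36) = 0, μ(37) = -1, μ(38) = 1, μ(39) = 1, μ(40) = 0, μ(41) = -1, μ(42) = -1, μ(43) = -1, μ(44) = 0, μ(45) = 0, μ(46) = 1, μ(47) = -1, μ(48) = 0, μ(49) = 0, μ(50) = 0, μ(51) = 1, μ(52) = 0, μ(53) = -1, μ(54) = 0, μ(55) = 1, μ(56) = 0, μ(57) = 1, μ(58) = 1, μ(59) = -1, μ(60) = 0, μ(61) = -1, μ(62) = 1, μ(63) = 0, μ(64) = 0, μ(65) = 1, μ(66) = -1, μ(67) = -1, μ(68) = 0, μ(69) = 1, μ(70) = -1, μ(71) = -1, μ(72) = 0, μ(73) = -1, μ(74) = 1, μ(75) = 0, μ(76) = 0, μ(77) = 1, μ(78) = -1, μ(79) = -1, μ(80) = 0, μ(81) = 0, μ(82) = 1, μ(83) = -1, μ(84) = 0, μ(85) = 1, μ(86) = 1, μ(87) = 1, μ(88) = 0, μ(89) = -1, μ(90) = 0, μ(91) = 1, μ(92) = 0, μ(93) = 1, μ(94) = 1, μ(95) = 1, μ(96) = 0, μ(97) = -1, μ(98) = 0, μ(99) = 0, μ(100) = 0, μ(101) = -1, μ(102) = -1, μ(103) = -1, μ(104) = 0, μ(105) = -1, μ(106) = 1, μ(107) = -1, μ(108) = 0, μ(109) = -1, μ(110) = -1, μ(111) = 1, μ(112) = 0, μ(113) = -1, μ(114) = -1, μ(115) = 1, μ(116) = 0, μ(117) = 0. Summing all 117 values: -5. (Mertens function M(x) = Σ_{n ≤ x} μ(n); on average M(x) should be small (PNT ⟺ M(x) = o(x)).)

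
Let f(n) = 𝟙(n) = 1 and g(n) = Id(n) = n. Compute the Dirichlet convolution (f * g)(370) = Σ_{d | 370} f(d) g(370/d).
(𝟙 * Id)(370) = 684

Divisors of 370: [1, 2, 5, 10, 37, 74, 185, 370]. For each d | 370:
  d = 1: 𝟙(1) · Id(370/1) = 1 · 370 = 370
  d = 2: 𝟙(2) · Id(370/2) = 1 · 185 = 185
  d = 5: 𝟙(5) · Id(370/5) = 1 · 74 = 74
  d = 10: 𝟙(10) · Id(370/10) = 1 · 37 = 37
  d = 37: 𝟙(37) · Id(370/37) = 1 · 10 = 10
  d = 74: 𝟙(74) · Id(370/74) = 1 · 5 = 5
  d = 185: 𝟙(185) · Id(370/185) = 1 · 2 = 2
  d = 370: 𝟙(370) · Id(370/370) = 1 · 1 = 1
Summing: (𝟙 * Id)(370) = 370 + 185 + 74 + 37 + 10 + 5 + 2 + 1 = 684.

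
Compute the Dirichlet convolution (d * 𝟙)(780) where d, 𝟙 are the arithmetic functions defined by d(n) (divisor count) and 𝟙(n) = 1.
(d * 𝟙)(780) = 162

Divisors of 780: [1, 2, 3, 4, 5, 6, 10, 12, 13, 15, 20, 26, 30, 39, 52, 60, 65, 78, 130, 156, 195, 260, 390, 780]. For each d | 780:
  d = 1: d(1) · 𝟙(780/1) = 1 · 1 = 1
  d = 2: d(2) · 𝟙(780/2) = 2 · 1 = 2
  d = 3: d(3) · 𝟙(780/3) = 2 · 1 = 2
  d = 4: d(4) · 𝟙(780/4) = 3 · 1 = 3
  d = 5: d(5) · 𝟙(780/5) = 2 · 1 = 2
  d = 6: d(6) · 𝟙(780/6) = 4 · 1 = 4
  d = 10: d(10) · 𝟙(780/10) = 4 · 1 = 4
  d = 12: d(12) · 𝟙(780/12) = 6 · 1 = 6
  d = 13: d(13) · 𝟙(780/13) = 2 · 1 = 2
  d = 15: d(15) · 𝟙(780/15) = 4 · 1 = 4
  d = 20: d(20) · 𝟙(780/20) = 6 · 1 = 6
  d = 26: d(26) · 𝟙(780/26) = 4 · 1 = 4
  d = 30: d(30) · 𝟙(780/30) = 8 · 1 = 8
  d = 39: d(39) · 𝟙(780/39) = 4 · 1 = 4
  d = 52: d(52) · 𝟙(780/52) = 6 · 1 = 6
  d = 60: d(60) · 𝟙(780/60) = 12 · 1 = 12
  d = 65: d(65) · 𝟙(780/65) = 4 · 1 = 4
  d = 78: d(78) · 𝟙(780/78) = 8 · 1 = 8
  d = 130: d(130) · 𝟙(780/130) = 8 · 1 = 8
  d = 156: d(156) · 𝟙(780/156) = 12 · 1 = 12
  d = 195: d(195) · 𝟙(780/195) = 8 · 1 = 8
  d = 260: d(260) · 𝟙(780/260) = 12 · 1 = 12
  d = 390: d(390) · 𝟙(780/390) = 16 · 1 = 16
  d = 780: d(780) · 𝟙(780/780) = 24 · 1 = 24
Summing: (d * 𝟙)(780) = 1 + 2 + 2 + 3 + 2 + 4 + 4 + 6 + 2 + 4 + 6 + 4 + 8 + 4 + 6 + 12 + 4 + 8 + 8 + 12 + 8 + 12 + 16 + 24 = 162.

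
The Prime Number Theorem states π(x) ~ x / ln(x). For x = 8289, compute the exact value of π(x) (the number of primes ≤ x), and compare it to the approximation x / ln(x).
π(8289) = 1039;  x/ln(x) ≈ 918.68;  relative error ≈ 11.58%.

Directly count primes up to 8289: π(8289) = 1039. The PNT approximation gives 8289/ln(8289) ≈ 8289/9.02268 ≈ 918.68. Relative error (π(x) − x/ln(x)) / π(x) ≈ 11.58%; the approximation is known to undercount slightly (Li(x) is a better estimate).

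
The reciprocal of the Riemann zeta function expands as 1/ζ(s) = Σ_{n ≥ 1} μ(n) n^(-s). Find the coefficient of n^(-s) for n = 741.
μ(741) = -1

Factor n = 741 = 3 · 13 · 19. μ(n) = 0 if any exponent ≥ 2 (not squarefree); otherwise μ(n) = (−1)^{ω(n)} where ω(n) is the number of distinct prime factors. Applying: μ(741) = -1.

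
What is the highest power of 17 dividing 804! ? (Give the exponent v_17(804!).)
v_17(804!) = 49

Legendre's formula: v_p(n!) = Σ_{k ≥ 1} ⌊n / p^k⌋. For p = 17, n = 804, the terms are:
  ⌊804/17^1⌋ = ⌊804/17⌋ = 47
  ⌊804/17^2⌋ = ⌊804/289⌋ = 2
(the next term ⌊804/17^3⌋ = 0, terminating the sum). Summing: v_17(804!) = 47 + 2 = 49.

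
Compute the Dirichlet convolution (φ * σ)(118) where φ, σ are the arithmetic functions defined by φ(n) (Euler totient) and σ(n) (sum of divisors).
(φ * σ)(118) = 472

Divisors of 118: [1, 2, 59, 118]. For each d | 118:
  d = 1: φ(1) · σ(118/1) = 1 · 180 = 180
  d = 2: φ(2) · σ(118/2) = 1 · 60 = 60
  d = 59: φ(59) · σ(118/59) = 58 · 3 = 174
  d = 118: φ(118) · σ(118/118) = 58 · 1 = 58
Summing: (φ * σ)(118) = 180 + 60 + 174 + 58 = 472.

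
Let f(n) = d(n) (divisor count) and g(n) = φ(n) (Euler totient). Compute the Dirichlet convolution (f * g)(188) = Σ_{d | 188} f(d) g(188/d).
(d * φ)(188) = 336

Divisors of 188: [1, 2, 4, 47, 94, 188]. For each d | 188:
  d = 1: d(1) · φ(188/1) = 1 · 92 = 92
  d = 2: d(2) · φ(188/2) = 2 · 46 = 92
  d = 4: d(4) · φ(188/4) = 3 · 46 = 138
  d = 47: d(47) · φ(188/47) = 2 · 2 = 4
  d = 94: d(94) · φ(188/94) = 4 · 1 = 4
  d = 188: d(188) · φ(188/188) = 6 · 1 = 6
Summing: (d * φ)(188) = 92 + 92 + 138 + 4 + 4 + 6 = 336.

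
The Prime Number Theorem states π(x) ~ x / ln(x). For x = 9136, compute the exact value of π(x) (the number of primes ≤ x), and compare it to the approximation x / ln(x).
π(9136) = 1132;  x/ln(x) ≈ 1001.76;  relative error ≈ 11.51%.

Directly count primes up to 9136: π(9136) = 1132. The PNT approximation gives 9136/ln(9136) ≈ 9136/9.11998 ≈ 1001.76. Relative error (π(x) − x/ln(x)) / π(x) ≈ 11.51%; the approximation is known to undercount slightly (Li(x) is a better estimate).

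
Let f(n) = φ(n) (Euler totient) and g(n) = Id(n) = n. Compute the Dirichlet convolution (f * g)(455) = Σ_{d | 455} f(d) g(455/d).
(φ * Id)(455) = 2925

Divisors of 455: [1, 5, 7, 13, 35, 65, 91, 455]. For each d | 455:
  d = 1: φ(1) · Id(455/1) = 1 · 455 = 455
  d = 5: φ(5) · Id(455/5) = 4 · 91 = 364
  d = 7: φ(7) · Id(455/7) = 6 · 65 = 390
  d = 13: φ(13) · Id(455/13) = 12 · 35 = 420
  d = 35: φ(35) · Id(455/35) = 24 · 13 = 312
  d = 65: φ(65) · Id(455/65) = 48 · 7 = 336
  d = 91: φ(91) · Id(455/91) = 72 · 5 = 360
  d = 455: φ(455) · Id(455/455) = 288 · 1 = 288
Summing: (φ * Id)(455) = 455 + 364 + 390 + 420 + 312 + 336 + 360 + 288 = 2925.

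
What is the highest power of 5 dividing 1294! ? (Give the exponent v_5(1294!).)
v_5(1294!) = 321

Legendre's formula: v_p(n!) = Σ_{k ≥ 1} ⌊n / p^k⌋. For p = 5, n = 1294, the terms are:
  ⌊1294/5^1⌋ = ⌊1294/5⌋ = 258
  ⌊1294/5^2⌋ = ⌊1294/25⌋ = 51
  ⌊1294/5^3⌋ = ⌊1294/125⌋ = 10
  ⌊1294/5^4⌋ = ⌊1294/625⌋ = 2
(the next term ⌊1294/5^5⌋ = 0, terminating the sum). Summing: v_5(1294!) = 258 + 51 + 10 + 2 = 321.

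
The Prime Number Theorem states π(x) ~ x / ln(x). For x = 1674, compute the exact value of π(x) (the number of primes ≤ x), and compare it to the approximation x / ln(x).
π(1674) = 263;  x/ln(x) ≈ 225.52;  relative error ≈ 14.25%.

Directly count primes up to 1674: π(1674) = 263. The PNT approximation gives 1674/ln(1674) ≈ 1674/7.42297 ≈ 225.52. Relative error (π(x) − x/ln(x)) / π(x) ≈ 14.25%; the approximation is known to undercount slightly (Li(x) is a better estimate).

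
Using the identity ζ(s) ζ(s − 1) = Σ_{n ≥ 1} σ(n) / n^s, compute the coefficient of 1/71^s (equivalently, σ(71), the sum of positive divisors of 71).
σ(71) = 72

In the product (Σ m^0/m^s)(Σ k / k^s) = Σ (Σ_{d | n} d) / n^s, the coefficient of 1/n^s is σ(n) = Σ_{d | n} d. For n = 71, divisors are [1, 71]; summing: σ(71) = 72.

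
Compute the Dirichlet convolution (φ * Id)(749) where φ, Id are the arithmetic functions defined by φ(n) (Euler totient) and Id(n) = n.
(φ * Id)(749) = 2769

Divisors of 749: [1, 7, 107, 749]. For each d | 749:
  d = 1: φ(1) · Id(749/1) = 1 · 749 = 749
  d = 7: φ(7) · Id(749/7) = 6 · 107 = 642
  d = 107: φ(107) · Id(749/107) = 106 · 7 = 742
  d = 749: φ(749) · Id(749/749) = 636 · 1 = 636
Summing: (φ * Id)(749) = 749 + 642 + 742 + 636 = 2769.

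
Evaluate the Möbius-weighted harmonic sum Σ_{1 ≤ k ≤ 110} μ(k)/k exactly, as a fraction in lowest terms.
Σ μ(k)/k = -346111831248675463001253659043942735029097/13320714134183568389441721993907990936904630

Values of μ(k) for 1 ≤ k ≤ 110: μ(1) = 1, μ(2) = -1, μ(3) = -1, μ(5) = -1, μ(6) = 1, μ(7) = -1, μ(10) = 1, μ(11) = -1, μ(13) = -1, μ(14) = 1, μ(15) = 1, μ(17) = -1, μ(19) = -1, μ(21) = 1, μ(22) = 1, μ(23) = -1, μ(26) = 1, μ(29) = -1, μ(30) = -1, μ(31) = -1, μ(33) = 1, μ(34) = 1, μ(35) = 1, μ(37) = -1, μ(38) = 1, μ(39) = 1, μ(41) = -1, μ(42) = -1, μ(43) = -1, μ(46) = 1, μ(47) = -1, μ(51) = 1, μ(53) = -1, μ(55) = 1, μ(57) = 1, μ(58) = 1, μ(59) = -1, μ(61) = -1, μ(62) = 1, μ(65) = 1, μ(66) = -1, μ(67) = -1, μ(69) = 1, μ(70) = -1, μ(71) = -1, μ(73) = -1, μ(74) = 1, μ(77) = 1, μ(78) = -1, μ(79) = -1, μ(82) = 1, μ(83) = -1, μ(85) = 1, μ(86) = 1, μ(87) = 1, μ(89) = -1, μ(91) = 1, μ(93) = 1, μ(94) = 1, μ(95) = 1, μ(97) = -1, μ(101) = -1, μ(102) = -1, μ(103) = -1, μ(105) = -1, μ(106) = 1, μ(107) = -1, μ(109) = -1, μ(110) = -1, with μ = 0 on non-squarefree integers. Summing μ(k)/k for k where μ(k) ≠ 0 gives -346111831248675463001253659043942735029097/13320714134183568389441721993907990936904630 ≈ -0.0260. (PNT ⟺ this sum → 0 as n → ∞.)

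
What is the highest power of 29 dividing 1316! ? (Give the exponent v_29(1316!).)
v_29(1316!) = 46

Legendre's formula: v_p(n!) = Σ_{k ≥ 1} ⌊n / p^k⌋. For p = 29, n = 1316, the terms are:
  ⌊1316/29^1⌋ = ⌊1316/29⌋ = 45
  ⌊1316/29^2⌋ = ⌊1316/841⌋ = 1
(the next term ⌊1316/29^3⌋ = 0, terminating the sum). Summing: v_29(1316!) = 45 + 1 = 46.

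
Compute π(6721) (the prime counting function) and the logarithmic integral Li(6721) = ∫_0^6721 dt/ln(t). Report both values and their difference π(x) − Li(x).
π(6721) = 867;  Li(6721) ≈ 882.75;  π(x) − Li(x) ≈ -15.75.

Direct count of primes ≤ 6721 gives π(6721) = 867. Numerical evaluation of the logarithmic integral gives Li(6721) ≈ 882.75. The difference π(x) − Li(x) ≈ -15.75 is typically negative for small/moderate x (Li(x) overestimates), though Littlewood's theorem shows this sign changes infinitely often.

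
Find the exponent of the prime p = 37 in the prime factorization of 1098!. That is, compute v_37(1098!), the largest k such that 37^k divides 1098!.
v_37(1098!) = 29

Legendre's formula: v_p(n!) = Σ_{k ≥ 1} ⌊n / p^k⌋. For p = 37, n = 1098, the terms are:
  ⌊1098/37^1⌋ = ⌊1098/37⌋ = 29
(the next term ⌊1098/37^2⌋ = 0, terminating the sum). Summing: v_37(1098!) = 29 = 29.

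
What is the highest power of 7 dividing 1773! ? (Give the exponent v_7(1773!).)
v_7(1773!) = 294

Legendre's formula: v_p(n!) = Σ_{k ≥ 1} ⌊n / p^k⌋. For p = 7, n = 1773, the terms are:
  ⌊1773/7^1⌋ = ⌊1773/7⌋ = 253
  ⌊1773/7^2⌋ = ⌊1773/49⌋ = 36
  ⌊1773/7^3⌋ = ⌊1773/343⌋ = 5
(the next term ⌊1773/7^4⌋ = 0, terminating the sum). Summing: v_7(1773!) = 253 + 36 + 5 = 294.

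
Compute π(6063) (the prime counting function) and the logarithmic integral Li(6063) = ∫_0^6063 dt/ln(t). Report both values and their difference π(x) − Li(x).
π(6063) = 790;  Li(6063) ≈ 807.65;  π(x) − Li(x) ≈ -17.65.

Direct count of primes ≤ 6063 gives π(6063) = 790. Numerical evaluation of the logarithmic integral gives Li(6063) ≈ 807.65. The difference π(x) − Li(x) ≈ -17.65 is typically negative for small/moderate x (Li(x) overestimates), though Littlewood's theorem shows this sign changes infinitely often.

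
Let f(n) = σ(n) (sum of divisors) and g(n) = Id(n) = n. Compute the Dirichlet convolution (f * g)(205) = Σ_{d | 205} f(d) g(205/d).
(σ * Id)(205) = 913

Divisors of 205: [1, 5, 41, 205]. For each d | 205:
  d = 1: σ(1) · Id(205/1) = 1 · 205 = 205
  d = 5: σ(5) · Id(205/5) = 6 · 41 = 246
  d = 41: σ(41) · Id(205/41) = 42 · 5 = 210
  d = 205: σ(205) · Id(205/205) = 252 · 1 = 252
Summing: (σ * Id)(205) = 205 + 246 + 210 + 252 = 913.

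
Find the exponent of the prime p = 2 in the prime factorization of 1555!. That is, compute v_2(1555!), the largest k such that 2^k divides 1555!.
v_2(1555!) = 1550

Legendre's formula: v_p(n!) = Σ_{k ≥ 1} ⌊n / p^k⌋. For p = 2, n = 1555, the terms are:
  ⌊1555/2^1⌋ = ⌊1555/2⌋ = 777
  ⌊1555/2^2⌋ = ⌊1555/4⌋ = 388
  ⌊1555/2^3⌋ = ⌊1555/8⌋ = 194
  ⌊1555/2^4⌋ = ⌊1555/16⌋ = 97
  ⌊1555/2^5⌋ = ⌊1555/32⌋ = 48
  ⌊1555/2^6⌋ = ⌊1555/64⌋ = 24
  ⌊1555/2^7⌋ = ⌊1555/128⌋ = 12
  ⌊1555/2^8⌋ = ⌊1555/256⌋ = 6
  ⌊1555/2^9⌋ = ⌊1555/512⌋ = 3
  ⌊1555/2^10⌋ = ⌊1555/1024⌋ = 1
(the next term ⌊1555/2^11⌋ = 0, terminating the sum). Summing: v_2(1555!) = 777 + 388 + 194 + 97 + 48 + 24 + 12 + 6 + 3 + 1 = 1550.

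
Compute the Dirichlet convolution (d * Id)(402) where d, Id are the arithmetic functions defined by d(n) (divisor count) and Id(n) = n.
(d * Id)(402) = 1380

Divisors of 402: [1, 2, 3, 6, 67, 134, 201, 402]. For each d | 402:
  d = 1: d(1) · Id(402/1) = 1 · 402 = 402
  d = 2: d(2) · Id(402/2) = 2 · 201 = 402
  d = 3: d(3) · Id(402/3) = 2 · 134 = 268
  d = 6: d(6) · Id(402/6) = 4 · 67 = 268
  d = 67: d(67) · Id(402/67) = 2 · 6 = 12
  d = 134: d(134) · Id(402/134) = 4 · 3 = 12
  d = 201: d(201) · Id(402/201) = 4 · 2 = 8
  d = 402: d(402) · Id(402/402) = 8 · 1 = 8
Summing: (d * Id)(402) = 402 + 402 + 268 + 268 + 12 + 12 + 8 + 8 = 1380.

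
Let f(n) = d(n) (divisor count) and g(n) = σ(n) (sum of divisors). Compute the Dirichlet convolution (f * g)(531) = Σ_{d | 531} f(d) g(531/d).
(d * σ)(531) = 1488

Divisors of 531: [1, 3, 9, 59, 177, 531]. For each d | 531:
  d = 1: d(1) · σ(531/1) = 1 · 780 = 780
  d = 3: d(3) · σ(531/3) = 2 · 240 = 480
  d = 9: d(9) · σ(531/9) = 3 · 60 = 180
  d = 59: d(59) · σ(531/59) = 2 · 13 = 26
  d = 177: d(177) · σ(531/177) = 4 · 4 = 16
  d = 531: d(531) · σ(531/531) = 6 · 1 = 6
Summing: (d * σ)(531) = 780 + 480 + 180 + 26 + 16 + 6 = 1488.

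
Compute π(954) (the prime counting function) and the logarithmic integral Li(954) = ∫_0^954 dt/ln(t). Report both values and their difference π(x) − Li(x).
π(954) = 162;  Li(954) ≈ 170.93;  π(x) − Li(x) ≈ -8.93.

Direct count of primes ≤ 954 gives π(954) = 162. Numerical evaluation of the logarithmic integral gives Li(954) ≈ 170.93. The difference π(x) − Li(x) ≈ -8.93 is typically negative for small/moderate x (Li(x) overestimates), though Littlewood's theorem shows this sign changes infinitely often.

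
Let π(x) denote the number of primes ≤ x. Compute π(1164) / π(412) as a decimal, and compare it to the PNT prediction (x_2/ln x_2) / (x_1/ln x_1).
π(1164)/π(412) = 192/80 ≈ 2.4000;  PNT prediction ≈ 2.4096.

π(412) = 80 and π(1164) = 192, so π(1164)/π(412) ≈ 2.4000. The PNT-predicted ratio is (1164/ln(1164)) / (412/ln(412)) ≈ 2.4096. The two agree to within a few percent, as expected.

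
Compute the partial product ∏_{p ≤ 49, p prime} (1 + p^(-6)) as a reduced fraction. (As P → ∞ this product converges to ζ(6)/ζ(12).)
∏ = 862155056480201047883460386910418315829132841121015872043175453729006428800800000/847666095717512475523225986389496867701830685289319692004055511811488189213173229

The primes p ≤ 49 are [2, 3, 5, 7, 11, 13, 17, 19, 23, 29, 31, 37, 41, 43, 47]. For each, (1 + 1/p^6) = (p^6 + 1)/p^6. Multiplying these fractions over p ∈ [2, 3, 5, 7, 11, 13, 17, 19, 23, 29, 31, 37, 41, 43, 47] gives 862155056480201047883460386910418315829132841121015872043175453729006428800800000/847666095717512475523225986389496867701830685289319692004055511811488189213173229. (In the limit P → ∞ this tends to ζ(6)/ζ(12).)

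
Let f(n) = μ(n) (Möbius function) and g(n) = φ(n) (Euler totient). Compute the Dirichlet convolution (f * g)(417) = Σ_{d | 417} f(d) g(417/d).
(μ * φ)(417) = 137

Divisors of 417: [1, 3, 139, 417]. For each d | 417:
  d = 1: μ(1) · φ(417/1) = 1 · 276 = 276
  d = 3: μ(3) · φ(417/3) = -1 · 138 = -138
  d = 139: μ(139) · φ(417/139) = -1 · 2 = -2
  d = 417: μ(417) · φ(417/417) = 1 · 1 = 1
Summing: (μ * φ)(417) = 276 + -138 + -2 + 1 = 137.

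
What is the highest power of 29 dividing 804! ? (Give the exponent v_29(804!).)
v_29(804!) = 27

Legendre's formula: v_p(n!) = Σ_{k ≥ 1} ⌊n / p^k⌋. For p = 29, n = 804, the terms are:
  ⌊804/29^1⌋ = ⌊804/29⌋ = 27
(the next term ⌊804/29^2⌋ = 0, terminating the sum). Summing: v_29(804!) = 27 = 27.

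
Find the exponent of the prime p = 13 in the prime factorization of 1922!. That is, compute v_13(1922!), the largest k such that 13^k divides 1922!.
v_13(1922!) = 158

Legendre's formula: v_p(n!) = Σ_{k ≥ 1} ⌊n / p^k⌋. For p = 13, n = 1922, the terms are:
  ⌊1922/13^1⌋ = ⌊1922/13⌋ = 147
  ⌊1922/13^2⌋ = ⌊1922/169⌋ = 11
(the next term ⌊1922/13^3⌋ = 0, terminating the sum). Summing: v_13(1922!) = 147 + 11 = 158.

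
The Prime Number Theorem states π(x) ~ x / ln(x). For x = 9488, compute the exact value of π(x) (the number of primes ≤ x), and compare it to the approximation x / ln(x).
π(9488) = 1175;  x/ln(x) ≈ 1036.06;  relative error ≈ 11.82%.

Directly count primes up to 9488: π(9488) = 1175. The PNT approximation gives 9488/ln(9488) ≈ 9488/9.15778 ≈ 1036.06. Relative error (π(x) − x/ln(x)) / π(x) ≈ 11.82%; the approximation is known to undercount slightly (Li(x) is a better estimate).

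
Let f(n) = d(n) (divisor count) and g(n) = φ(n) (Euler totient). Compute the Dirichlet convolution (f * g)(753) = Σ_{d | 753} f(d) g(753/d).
(d * φ)(753) = 1008

Divisors of 753: [1, 3, 251, 753]. For each d | 753:
  d = 1: d(1) · φ(753/1) = 1 · 500 = 500
  d = 3: d(3) · φ(753/3) = 2 · 250 = 500
  d = 251: d(251) · φ(753/251) = 2 · 2 = 4
  d = 753: d(753) · φ(753/753) = 4 · 1 = 4
Summing: (d * φ)(753) = 500 + 500 + 4 + 4 = 1008.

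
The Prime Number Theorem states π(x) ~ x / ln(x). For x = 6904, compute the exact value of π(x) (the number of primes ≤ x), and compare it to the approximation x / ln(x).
π(6904) = 887;  x/ln(x) ≈ 781.01;  relative error ≈ 11.95%.

Directly count primes up to 6904: π(6904) = 887. The PNT approximation gives 6904/ln(6904) ≈ 6904/8.83986 ≈ 781.01. Relative error (π(x) − x/ln(x)) / π(x) ≈ 11.95%; the approximation is known to undercount slightly (Li(x) is a better estimate).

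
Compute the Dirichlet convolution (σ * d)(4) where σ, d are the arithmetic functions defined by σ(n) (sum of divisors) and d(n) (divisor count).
(σ * d)(4) = 16

Divisors of 4: [1, 2, 4]. For each d | 4:
  d = 1: σ(1) · d(4/1) = 1 · 3 = 3
  d = 2: σ(2) · d(4/2) = 3 · 2 = 6
  d = 4: σ(4) · d(4/4) = 7 · 1 = 7
Summing: (σ * d)(4) = 3 + 6 + 7 = 16.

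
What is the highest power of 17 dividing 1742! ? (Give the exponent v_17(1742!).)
v_17(1742!) = 108

Legendre's formula: v_p(n!) = Σ_{k ≥ 1} ⌊n / p^k⌋. For p = 17, n = 1742, the terms are:
  ⌊1742/17^1⌋ = ⌊1742/17⌋ = 102
  ⌊1742/17^2⌋ = ⌊1742/289⌋ = 6
(the next term ⌊1742/17^3⌋ = 0, terminating the sum). Summing: v_17(1742!) = 102 + 6 = 108.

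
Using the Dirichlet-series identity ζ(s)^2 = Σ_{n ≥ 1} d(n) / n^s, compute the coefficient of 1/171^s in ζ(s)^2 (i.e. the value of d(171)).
d(171) = 6

ζ(s)^2 = (Σ 1/m^s)(Σ 1/k^s). The coefficient of 1/n^s in the product is the number of ordered pairs (m, k) with mk = n, which equals d(n). For n = 171, divisors are [1, 3, 9, 19, 57, 171], so d(171) = 6.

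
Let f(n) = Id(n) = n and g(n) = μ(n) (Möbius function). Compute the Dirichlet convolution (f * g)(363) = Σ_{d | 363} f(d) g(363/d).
(Id * μ)(363) = 220

Divisors of 363: [1, 3, 11, 33, 121, 363]. For each d | 363:
  d = 1: Id(1) · μ(363/1) = 1 · 0 = 0
  d = 3: Id(3) · μ(363/3) = 3 · 0 = 0
  d = 11: Id(11) · μ(363/11) = 11 · 1 = 11
  d = 33: Id(33) · μ(363/33) = 33 · -1 = -33
  d = 121: Id(121) · μ(363/121) = 121 · -1 = -121
  d = 363: Id(363) · μ(363/363) = 363 · 1 = 363
Summing: (Id * μ)(363) = 0 + 0 + 11 + -33 + -121 + 363 = 220.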